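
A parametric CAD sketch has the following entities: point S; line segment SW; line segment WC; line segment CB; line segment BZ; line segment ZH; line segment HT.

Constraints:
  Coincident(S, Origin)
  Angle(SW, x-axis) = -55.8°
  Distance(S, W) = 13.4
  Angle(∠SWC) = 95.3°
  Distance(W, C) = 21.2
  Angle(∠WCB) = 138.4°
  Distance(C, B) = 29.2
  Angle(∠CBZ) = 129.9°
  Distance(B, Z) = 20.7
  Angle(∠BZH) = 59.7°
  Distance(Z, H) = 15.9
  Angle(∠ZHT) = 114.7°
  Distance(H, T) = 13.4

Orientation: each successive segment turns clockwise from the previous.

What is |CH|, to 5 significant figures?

32.584

S is at the origin; SW runs at -55.8° with length 13.4, so W = (7.5319, -11.083). ∠SWC = 95.3° gives WC at -140.50° from the x-axis; with |WC| = 21.2, C = (-8.8265, -24.568). ∠WCB = 138.4° gives CB at 177.90° from the x-axis; with |CB| = 29.2, B = (-38.007, -23.498). ∠CBZ = 129.9° gives BZ at 127.80° from the x-axis; with |BZ| = 20.7, Z = (-50.694, -7.1415). ∠BZH = 59.7° gives ZH at 7.5000° from the x-axis; with |ZH| = 15.9, H = (-34.930, -5.0662). Then |CH| = |H − C| = 32.584.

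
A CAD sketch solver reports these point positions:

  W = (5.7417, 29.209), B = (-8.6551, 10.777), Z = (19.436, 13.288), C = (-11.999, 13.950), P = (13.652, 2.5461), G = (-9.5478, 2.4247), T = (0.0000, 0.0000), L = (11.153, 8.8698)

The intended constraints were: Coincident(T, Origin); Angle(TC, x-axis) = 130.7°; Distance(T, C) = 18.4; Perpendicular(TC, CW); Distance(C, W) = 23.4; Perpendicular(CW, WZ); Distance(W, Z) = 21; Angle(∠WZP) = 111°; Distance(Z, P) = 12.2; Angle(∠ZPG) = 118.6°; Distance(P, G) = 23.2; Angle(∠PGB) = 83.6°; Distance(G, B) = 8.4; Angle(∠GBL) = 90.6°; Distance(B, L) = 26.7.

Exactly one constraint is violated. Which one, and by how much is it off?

Distance(B, L) = 26.7 — off by 6.80.

T = (0.00, 0.00) ✓; TC at 130.7° ✓; |TC| = 18.40 ✓; ∠(TC, CW) = 90.00° ✓; |CW| = 23.40 ✓; ∠(CW, WZ) = 90.00° ✓; |WZ| = 21.00 ✓; ∠WZP = 111.0° ✓; |ZP| = 12.20 ✓; ∠ZPG = 118.6° ✓; |PG| = 23.20 ✓; ∠PGB = 83.60° ✓; |GB| = 8.400 ✓; ∠GBL = 90.60° ✓; |BL| = 19.90 ✗.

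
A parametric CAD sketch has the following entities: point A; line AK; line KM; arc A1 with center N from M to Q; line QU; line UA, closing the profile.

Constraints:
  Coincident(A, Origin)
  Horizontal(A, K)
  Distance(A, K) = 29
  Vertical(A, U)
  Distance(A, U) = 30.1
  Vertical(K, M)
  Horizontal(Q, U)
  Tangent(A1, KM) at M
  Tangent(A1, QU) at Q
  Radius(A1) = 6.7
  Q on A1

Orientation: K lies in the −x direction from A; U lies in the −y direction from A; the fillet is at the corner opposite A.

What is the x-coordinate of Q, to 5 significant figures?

-22.300

A is at the origin; AK is horizontal with |AK| = 29.0 and K on the −x side, so K = (-29.000, 0.0000). AU is vertical with |AU| = 30.1 and U on the −y side, so U = (0.0000, -30.100). The virtual corner opposite A is at (-29.000, -30.100). Since A1 is tangent to KM there, NM ⟂ KM and the tangent condition forces NQ to be normal to QU, with radius 6.7, so the center N sits 6.7 in from both sides at N = (-22.300, -23.400). That places the tangent points at M = (-29.000, -23.400) on KM and Q = (-22.300, -30.100) on QU. So Q.x = -22.300.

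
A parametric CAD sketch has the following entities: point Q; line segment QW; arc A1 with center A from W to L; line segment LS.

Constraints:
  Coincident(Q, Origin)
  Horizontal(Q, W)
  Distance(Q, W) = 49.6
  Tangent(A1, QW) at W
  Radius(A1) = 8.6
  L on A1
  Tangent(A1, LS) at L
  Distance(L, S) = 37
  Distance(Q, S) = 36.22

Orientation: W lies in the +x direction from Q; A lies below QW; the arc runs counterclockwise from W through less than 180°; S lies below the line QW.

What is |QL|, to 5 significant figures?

43.204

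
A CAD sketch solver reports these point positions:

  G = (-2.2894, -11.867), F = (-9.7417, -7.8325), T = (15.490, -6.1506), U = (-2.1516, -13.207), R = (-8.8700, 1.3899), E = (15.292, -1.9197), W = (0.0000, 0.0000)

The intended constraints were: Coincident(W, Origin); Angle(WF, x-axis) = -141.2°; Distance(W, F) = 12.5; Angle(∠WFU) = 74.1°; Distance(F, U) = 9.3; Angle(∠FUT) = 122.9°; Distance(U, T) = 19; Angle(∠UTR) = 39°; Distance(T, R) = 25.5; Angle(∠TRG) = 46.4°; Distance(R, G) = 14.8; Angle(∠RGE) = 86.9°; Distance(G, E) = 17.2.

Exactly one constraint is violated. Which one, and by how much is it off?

Distance(G, E) = 17.2 — off by 3.00.

W = (0.00, 0.00) ✓; WF at -141.2° ✓; |WF| = 12.50 ✓; ∠WFU = 74.10° ✓; |FU| = 9.300 ✓; ∠FUT = 122.9° ✓; |UT| = 19.00 ✓; ∠UTR = 39.00° ✓; |TR| = 25.50 ✓; ∠TRG = 46.40° ✓; |RG| = 14.80 ✓; ∠RGE = 86.90° ✓; |GE| = 20.20 ✗.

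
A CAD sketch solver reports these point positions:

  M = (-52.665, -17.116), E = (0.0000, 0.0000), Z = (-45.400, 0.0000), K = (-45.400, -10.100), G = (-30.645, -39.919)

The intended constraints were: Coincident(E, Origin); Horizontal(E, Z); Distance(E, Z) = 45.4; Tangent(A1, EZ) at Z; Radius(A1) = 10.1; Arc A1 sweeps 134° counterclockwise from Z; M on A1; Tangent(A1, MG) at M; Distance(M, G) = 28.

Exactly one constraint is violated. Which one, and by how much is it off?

Distance(M, G) = 28 — off by 3.70.

E = (0.00, 0.00) ✓; E.y = 0.00, Z.y = 0.00 ✓; |EZ| = 45.40 ✓; ∠(KZ, ZE) = 90.00° ✓; |KZ| = 10.10 ✓; bearing(K→M) − bearing(K→Z) = 134.0° ✓; |KM| = 10.10 ✓; ∠(KM, MG) = 90.00° ✓; |MG| = 31.70 ✗.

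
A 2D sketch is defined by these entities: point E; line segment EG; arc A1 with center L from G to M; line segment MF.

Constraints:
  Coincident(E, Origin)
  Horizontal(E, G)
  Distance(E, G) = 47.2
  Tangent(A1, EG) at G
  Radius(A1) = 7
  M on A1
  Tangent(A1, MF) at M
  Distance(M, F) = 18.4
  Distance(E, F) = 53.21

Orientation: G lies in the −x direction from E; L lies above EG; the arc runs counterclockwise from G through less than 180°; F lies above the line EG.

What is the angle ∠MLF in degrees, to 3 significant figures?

69.2°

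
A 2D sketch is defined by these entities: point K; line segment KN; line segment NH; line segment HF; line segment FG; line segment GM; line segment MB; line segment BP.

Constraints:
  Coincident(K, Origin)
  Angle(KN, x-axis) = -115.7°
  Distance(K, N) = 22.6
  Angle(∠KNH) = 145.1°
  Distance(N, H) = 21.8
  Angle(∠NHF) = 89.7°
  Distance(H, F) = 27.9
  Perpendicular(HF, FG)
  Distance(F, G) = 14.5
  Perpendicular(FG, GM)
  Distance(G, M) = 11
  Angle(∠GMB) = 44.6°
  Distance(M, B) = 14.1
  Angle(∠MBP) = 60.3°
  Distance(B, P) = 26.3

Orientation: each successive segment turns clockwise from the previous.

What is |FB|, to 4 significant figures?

4.699

K is at the origin; KN runs at -115.7° with length 22.6, so N = (-9.801, -20.36). ∠KNH = 145.1° gives NH at -150.6° from the x-axis; with |NH| = 21.8, H = (-28.79, -31.07). ∠NHF = 89.7° gives HF at 119.1° from the x-axis; with |HF| = 27.9, F = (-42.36, -6.688). HF is perpendicular to FG, so FG runs at 29.10°; with |FG| = 14.5, G = (-29.69, 0.3641). FG ⟂ GM, so GM runs at -60.90°; with |GM| = 11.0, M = (-24.34, -9.247). ∠GMB = 44.6° gives MB at 163.7° from the x-axis; with |MB| = 14.1, B = (-37.88, -5.290). Then |FB| = |B − F| = 4.699.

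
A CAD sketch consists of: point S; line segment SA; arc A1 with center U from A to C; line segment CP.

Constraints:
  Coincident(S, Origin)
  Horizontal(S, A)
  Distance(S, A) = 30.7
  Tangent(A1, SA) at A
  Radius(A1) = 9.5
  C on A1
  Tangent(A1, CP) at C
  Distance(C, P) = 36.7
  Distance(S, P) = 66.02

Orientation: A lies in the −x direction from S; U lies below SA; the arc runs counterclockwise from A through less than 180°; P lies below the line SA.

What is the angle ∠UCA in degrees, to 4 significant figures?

54.56°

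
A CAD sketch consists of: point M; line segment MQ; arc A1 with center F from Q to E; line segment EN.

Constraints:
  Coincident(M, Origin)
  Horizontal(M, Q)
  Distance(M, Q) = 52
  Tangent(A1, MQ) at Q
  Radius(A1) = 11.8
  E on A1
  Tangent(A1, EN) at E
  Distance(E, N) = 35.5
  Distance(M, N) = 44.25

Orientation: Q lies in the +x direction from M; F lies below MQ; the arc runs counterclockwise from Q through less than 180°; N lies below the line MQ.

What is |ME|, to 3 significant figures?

42.1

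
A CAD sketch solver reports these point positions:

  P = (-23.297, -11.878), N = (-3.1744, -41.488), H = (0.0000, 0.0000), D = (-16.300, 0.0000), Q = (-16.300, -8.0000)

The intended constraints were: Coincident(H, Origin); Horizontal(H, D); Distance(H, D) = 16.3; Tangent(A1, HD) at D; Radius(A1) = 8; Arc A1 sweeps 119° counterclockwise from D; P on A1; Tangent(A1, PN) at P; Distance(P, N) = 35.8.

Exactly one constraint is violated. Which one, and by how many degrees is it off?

Tangent(A1, PN) at P — off by 5.20°.

H = (0.00, 0.00) ✓; H.y = 0.00, D.y = 0.00 ✓; |HD| = 16.30 ✓; ∠(QD, DH) = 90.00° ✓; |QD| = 8.000 ✓; bearing(Q→P) − bearing(Q→D) = 119.0° ✓; |QP| = 8.000 ✓; ∠(QP, PN) = 84.80° ✗; |PN| = 35.80 ✓.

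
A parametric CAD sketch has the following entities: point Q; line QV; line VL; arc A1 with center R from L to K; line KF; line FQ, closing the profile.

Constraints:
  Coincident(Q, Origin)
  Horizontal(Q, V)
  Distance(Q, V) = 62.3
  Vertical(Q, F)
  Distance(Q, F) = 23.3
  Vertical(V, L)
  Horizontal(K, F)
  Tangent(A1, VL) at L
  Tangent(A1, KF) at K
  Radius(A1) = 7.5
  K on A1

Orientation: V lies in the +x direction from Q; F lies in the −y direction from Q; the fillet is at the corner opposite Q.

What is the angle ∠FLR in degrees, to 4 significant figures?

6.865°

Q is at the origin; Q and V share the same y with |QV| = 62.3 and V on the +x side, so V = (62.30, 0.000). Q and F share the same x with |QF| = 23.3 and F on the −y side, so F = (0.000, -23.30). The virtual corner opposite Q is at (62.30, -23.30). Tangency of A1 to VL means the radius RL is perpendicular to VL and A1 meets KF tangentially, so RK is at right angles to KF, with radius 7.5, so the center R sits 7.5 in from both sides at R = (54.80, -15.80). That places the tangent points at L = (62.30, -15.80) on VL and K = (54.80, -23.30) on KF. Then cos ∠FLR = LF·LR / (|LF||LR|), giving 6.865°.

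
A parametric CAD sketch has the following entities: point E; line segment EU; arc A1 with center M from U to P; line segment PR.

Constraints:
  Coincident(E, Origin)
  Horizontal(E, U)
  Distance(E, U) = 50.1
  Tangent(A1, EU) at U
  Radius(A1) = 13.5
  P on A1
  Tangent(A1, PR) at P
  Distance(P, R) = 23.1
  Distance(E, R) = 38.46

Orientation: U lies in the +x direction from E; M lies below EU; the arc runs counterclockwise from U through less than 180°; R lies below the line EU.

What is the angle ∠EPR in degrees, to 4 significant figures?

71.58°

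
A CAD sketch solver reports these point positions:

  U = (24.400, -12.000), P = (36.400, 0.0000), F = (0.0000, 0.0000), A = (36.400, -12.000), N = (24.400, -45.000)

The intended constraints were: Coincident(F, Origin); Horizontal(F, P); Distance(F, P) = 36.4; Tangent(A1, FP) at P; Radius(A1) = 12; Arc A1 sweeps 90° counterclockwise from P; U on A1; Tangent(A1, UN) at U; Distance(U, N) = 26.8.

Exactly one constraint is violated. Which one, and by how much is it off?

Distance(U, N) = 26.8 — off by 6.20.

F = (0.00, 0.00) ✓; F.y = 0.00, P.y = 0.00 ✓; |FP| = 36.40 ✓; ∠(AP, PF) = 90.00° ✓; |AP| = 12.00 ✓; bearing(A→U) − bearing(A→P) = 90.00° ✓; |AU| = 12.00 ✓; ∠(AU, UN) = 90.00° ✓; |UN| = 33.00 ✗.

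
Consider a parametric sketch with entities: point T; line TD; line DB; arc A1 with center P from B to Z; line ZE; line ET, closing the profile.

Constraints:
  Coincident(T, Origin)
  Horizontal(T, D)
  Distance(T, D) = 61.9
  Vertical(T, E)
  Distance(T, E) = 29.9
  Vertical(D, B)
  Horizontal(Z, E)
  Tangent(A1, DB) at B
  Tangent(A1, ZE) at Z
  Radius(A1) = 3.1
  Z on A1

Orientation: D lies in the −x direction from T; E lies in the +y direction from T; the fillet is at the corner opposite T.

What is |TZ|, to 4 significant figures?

65.97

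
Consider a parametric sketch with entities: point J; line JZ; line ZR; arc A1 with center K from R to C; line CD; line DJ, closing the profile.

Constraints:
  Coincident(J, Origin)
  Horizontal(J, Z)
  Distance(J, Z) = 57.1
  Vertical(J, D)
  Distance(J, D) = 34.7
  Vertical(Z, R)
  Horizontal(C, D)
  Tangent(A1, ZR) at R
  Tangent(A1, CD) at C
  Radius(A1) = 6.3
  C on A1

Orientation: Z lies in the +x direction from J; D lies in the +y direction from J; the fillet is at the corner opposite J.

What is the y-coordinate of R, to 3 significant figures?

28.4

The virtual corner opposite J is at (57.1, 34.7). The tangent condition forces KR to be normal to ZR and since A1 is tangent to CD there, KC ⟂ CD, with radius 6.3, so the center K sits 6.3 in from both sides at K = (50.8, 28.4). That places the tangent points at R = (57.1, 28.4) on ZR and C = (50.8, 34.7) on CD. So R.y = 28.4.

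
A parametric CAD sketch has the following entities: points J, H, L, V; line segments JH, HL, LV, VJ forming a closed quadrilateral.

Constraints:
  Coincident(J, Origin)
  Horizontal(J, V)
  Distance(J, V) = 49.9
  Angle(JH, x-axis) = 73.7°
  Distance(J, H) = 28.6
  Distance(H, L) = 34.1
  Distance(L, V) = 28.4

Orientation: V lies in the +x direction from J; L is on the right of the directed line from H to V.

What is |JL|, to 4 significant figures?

22.07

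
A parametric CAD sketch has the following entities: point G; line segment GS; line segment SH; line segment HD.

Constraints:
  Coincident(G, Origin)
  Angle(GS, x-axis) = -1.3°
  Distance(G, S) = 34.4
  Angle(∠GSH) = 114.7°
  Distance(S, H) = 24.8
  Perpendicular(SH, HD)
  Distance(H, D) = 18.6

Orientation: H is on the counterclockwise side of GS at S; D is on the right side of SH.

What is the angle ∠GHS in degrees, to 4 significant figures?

38.58°

G is at the origin; GS runs at -1.3° with length 34.4, so S = 34.4·(cos -1.3°, sin -1.3°) = (34.39, -0.7804). ∠GSH = 114.7°, so SH runs at -1.3° + (180° − 114.7°) = 64.00° from the x-axis; with |SH| = 24.8, H = S + 24.8·(cos 64.00°, sin 64.00°) = (45.26, 21.51). Then cos ∠GHS = HG·HS / (|HG||HS|), giving 38.58°.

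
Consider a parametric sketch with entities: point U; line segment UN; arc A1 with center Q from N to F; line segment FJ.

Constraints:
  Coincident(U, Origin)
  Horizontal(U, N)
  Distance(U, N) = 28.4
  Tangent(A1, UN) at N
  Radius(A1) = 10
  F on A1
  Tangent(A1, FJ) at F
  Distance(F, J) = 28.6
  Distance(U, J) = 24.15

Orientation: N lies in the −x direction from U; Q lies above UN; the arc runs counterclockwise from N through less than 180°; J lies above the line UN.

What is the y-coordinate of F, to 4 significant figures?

3.180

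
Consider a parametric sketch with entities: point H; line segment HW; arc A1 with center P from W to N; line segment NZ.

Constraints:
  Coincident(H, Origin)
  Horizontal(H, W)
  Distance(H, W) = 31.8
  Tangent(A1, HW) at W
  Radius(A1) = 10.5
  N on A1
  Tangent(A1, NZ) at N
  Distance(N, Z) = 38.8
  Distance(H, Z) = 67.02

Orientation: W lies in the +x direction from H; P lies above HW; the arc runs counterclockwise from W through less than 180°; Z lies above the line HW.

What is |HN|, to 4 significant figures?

43.20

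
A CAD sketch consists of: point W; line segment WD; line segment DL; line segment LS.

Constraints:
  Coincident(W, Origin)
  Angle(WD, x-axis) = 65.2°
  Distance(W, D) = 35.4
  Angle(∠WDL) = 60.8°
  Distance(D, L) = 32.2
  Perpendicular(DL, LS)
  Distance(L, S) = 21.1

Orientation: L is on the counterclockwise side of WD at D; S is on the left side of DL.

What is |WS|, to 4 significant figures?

17.86

W is at the origin; WD runs at 65.2° with length 35.4, so D = 35.4·(cos 65.2°, sin 65.2°) = (14.85, 32.14). ∠WDL = 60.8°, so DL runs at 65.2° + (180° − 60.8°) = 184.4° from the x-axis; with |DL| = 32.2, L = D + 32.2·(cos 184.4°, sin 184.4°) = (-17.26, 29.66). The perpendicularity gives LS at right angles to DL; with |LS| = 21.1 on the left of DL, S = L + 21.1·(0.07672, -0.9971) = (-15.64, 8.627). Then |WS| = |S − W| = 17.86.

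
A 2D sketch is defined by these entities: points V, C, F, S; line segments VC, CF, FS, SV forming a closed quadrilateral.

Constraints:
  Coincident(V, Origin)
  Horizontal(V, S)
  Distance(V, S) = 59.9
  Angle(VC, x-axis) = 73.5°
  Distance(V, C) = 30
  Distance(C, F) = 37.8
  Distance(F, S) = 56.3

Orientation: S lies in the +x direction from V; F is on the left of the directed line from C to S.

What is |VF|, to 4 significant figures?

64.61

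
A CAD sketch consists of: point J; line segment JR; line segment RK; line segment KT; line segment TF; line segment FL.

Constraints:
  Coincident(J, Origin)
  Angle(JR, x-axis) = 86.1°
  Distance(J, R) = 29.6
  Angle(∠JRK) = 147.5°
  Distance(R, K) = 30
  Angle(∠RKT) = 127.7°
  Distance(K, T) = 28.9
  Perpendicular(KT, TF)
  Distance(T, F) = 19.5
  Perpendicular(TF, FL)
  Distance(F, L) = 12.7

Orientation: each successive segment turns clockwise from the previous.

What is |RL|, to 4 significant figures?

34.80

J is at the origin; JR runs at 86.1° with length 29.6, so R = (2.013, 29.53). ∠JRK = 147.5° gives RK at 53.60° from the x-axis; with |RK| = 30.0, K = (19.82, 53.68). ∠RKT = 127.7° gives KT at 1.300° from the x-axis; with |KT| = 28.9, T = (48.71, 54.33). KT ⟂ TF, so TF runs at -88.70°; with |TF| = 19.5, F = (49.15, 34.84). TF is perpendicular to FL, so FL runs at -178.7°; with |FL| = 12.7, L = (36.45, 34.55). Then |RL| = |L − R| = 34.80.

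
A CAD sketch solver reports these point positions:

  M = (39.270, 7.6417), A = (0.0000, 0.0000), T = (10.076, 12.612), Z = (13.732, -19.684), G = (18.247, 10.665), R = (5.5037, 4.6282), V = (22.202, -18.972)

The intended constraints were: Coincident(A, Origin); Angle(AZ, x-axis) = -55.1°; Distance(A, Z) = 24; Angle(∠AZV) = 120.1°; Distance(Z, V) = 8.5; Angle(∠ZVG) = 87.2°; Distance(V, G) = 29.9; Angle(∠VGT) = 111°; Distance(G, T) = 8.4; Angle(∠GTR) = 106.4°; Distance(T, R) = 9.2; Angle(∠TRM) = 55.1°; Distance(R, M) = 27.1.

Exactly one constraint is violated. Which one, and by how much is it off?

Distance(R, M) = 27.1 — off by 6.80.

A = (0.00, 0.00) ✓; AZ at -55.10° ✓; |AZ| = 24.00 ✓; ∠AZV = 120.1° ✓; |ZV| = 8.500 ✓; ∠ZVG = 87.20° ✓; |VG| = 29.90 ✓; ∠VGT = 111.0° ✓; |GT| = 8.400 ✓; ∠GTR = 106.4° ✓; |TR| = 9.200 ✓; ∠TRM = 55.10° ✓; |RM| = 33.90 ✗.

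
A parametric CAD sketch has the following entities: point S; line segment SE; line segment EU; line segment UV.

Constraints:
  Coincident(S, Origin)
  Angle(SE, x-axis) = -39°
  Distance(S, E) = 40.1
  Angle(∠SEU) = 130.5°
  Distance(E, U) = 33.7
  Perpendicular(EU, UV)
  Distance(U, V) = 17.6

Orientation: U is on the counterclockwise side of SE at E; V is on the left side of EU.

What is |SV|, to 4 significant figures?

61.12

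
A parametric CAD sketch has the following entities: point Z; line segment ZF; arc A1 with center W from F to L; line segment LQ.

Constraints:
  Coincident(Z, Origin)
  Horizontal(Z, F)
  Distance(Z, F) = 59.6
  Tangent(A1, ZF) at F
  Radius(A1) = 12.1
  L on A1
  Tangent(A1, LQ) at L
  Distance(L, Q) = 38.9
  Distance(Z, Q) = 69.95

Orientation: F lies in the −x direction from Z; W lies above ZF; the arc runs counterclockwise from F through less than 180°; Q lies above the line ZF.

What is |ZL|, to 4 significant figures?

49.04

Checks: |WL| = 12.10 ✓; ∠(WL, LQ) = 90.00° ✓; |LQ| = 38.90 ✓; |ZQ| = 69.95 ✓.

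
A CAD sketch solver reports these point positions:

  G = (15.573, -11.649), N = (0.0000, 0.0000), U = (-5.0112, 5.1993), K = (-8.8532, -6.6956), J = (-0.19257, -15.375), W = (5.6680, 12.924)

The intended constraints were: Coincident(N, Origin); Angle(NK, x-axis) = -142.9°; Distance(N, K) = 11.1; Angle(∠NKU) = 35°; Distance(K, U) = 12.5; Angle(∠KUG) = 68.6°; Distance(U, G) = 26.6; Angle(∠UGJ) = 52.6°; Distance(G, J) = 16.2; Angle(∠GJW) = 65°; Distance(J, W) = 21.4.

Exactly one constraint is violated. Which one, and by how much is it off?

Distance(J, W) = 21.4 — off by 7.50.

N = (0.00, 0.00) ✓; NK at -142.9° ✓; |NK| = 11.10 ✓; ∠NKU = 35.00° ✓; |KU| = 12.50 ✓; ∠KUG = 68.60° ✓; |UG| = 26.60 ✓; ∠UGJ = 52.60° ✓; |GJ| = 16.20 ✓; ∠GJW = 65.00° ✓; |JW| = 28.90 ✗.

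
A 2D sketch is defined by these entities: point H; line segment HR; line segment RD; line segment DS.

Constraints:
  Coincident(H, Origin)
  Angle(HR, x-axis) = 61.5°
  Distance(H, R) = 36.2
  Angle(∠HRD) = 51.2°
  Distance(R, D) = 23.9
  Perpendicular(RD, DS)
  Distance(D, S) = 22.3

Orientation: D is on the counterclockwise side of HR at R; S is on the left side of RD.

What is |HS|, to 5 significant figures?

6.0360

H is at the origin; HR runs at 61.5° with length 36.2, so R = 36.2·(cos 61.5°, sin 61.5°) = (17.273, 31.813). ∠HRD = 51.2°, so RD runs at 61.5° + (180° − 51.2°) = 190.30° from the x-axis; with |RD| = 23.9, D = R + 23.9·(cos 190.30°, sin 190.30°) = (-6.2417, 27.540). RD ⟂ DS; with |DS| = 22.3 on the left of RD, S = D + 22.3·(0.17880, -0.98389) = (-2.2544, 5.5992). Then |HS| = |S − H| = 6.0360.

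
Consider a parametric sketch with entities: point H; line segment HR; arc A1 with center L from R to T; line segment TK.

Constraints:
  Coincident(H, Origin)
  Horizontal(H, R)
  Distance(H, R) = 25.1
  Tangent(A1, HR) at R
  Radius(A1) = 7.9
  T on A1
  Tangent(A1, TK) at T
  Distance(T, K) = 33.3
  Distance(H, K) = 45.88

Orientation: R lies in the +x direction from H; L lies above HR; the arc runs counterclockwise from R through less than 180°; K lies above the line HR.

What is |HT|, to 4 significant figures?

34.18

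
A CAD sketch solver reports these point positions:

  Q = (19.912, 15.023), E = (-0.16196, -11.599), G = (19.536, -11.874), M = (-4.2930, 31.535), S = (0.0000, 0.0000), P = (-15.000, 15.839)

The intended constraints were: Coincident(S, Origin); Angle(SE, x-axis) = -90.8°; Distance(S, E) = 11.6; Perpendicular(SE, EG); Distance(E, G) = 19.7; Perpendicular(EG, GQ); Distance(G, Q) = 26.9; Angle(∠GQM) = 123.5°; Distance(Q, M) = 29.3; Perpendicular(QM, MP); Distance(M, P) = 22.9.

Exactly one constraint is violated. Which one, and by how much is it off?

Distance(M, P) = 22.9 — off by 3.90.

S = (0.00, 0.00) ✓; SE at -90.80° ✓; |SE| = 11.60 ✓; ∠(SE, EG) = 90.00° ✓; |EG| = 19.70 ✓; ∠(EG, GQ) = 90.00° ✓; |GQ| = 26.90 ✓; ∠GQM = 123.5° ✓; |QM| = 29.30 ✓; ∠(QM, MP) = 90.00° ✓; |MP| = 19.00 ✗.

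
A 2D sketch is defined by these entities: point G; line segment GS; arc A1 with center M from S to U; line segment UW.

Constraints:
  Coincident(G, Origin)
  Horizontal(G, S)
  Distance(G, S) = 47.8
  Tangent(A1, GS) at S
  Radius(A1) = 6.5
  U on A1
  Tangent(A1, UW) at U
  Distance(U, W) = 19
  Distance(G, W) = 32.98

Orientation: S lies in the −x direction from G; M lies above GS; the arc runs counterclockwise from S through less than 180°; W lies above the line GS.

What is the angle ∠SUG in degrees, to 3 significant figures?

156°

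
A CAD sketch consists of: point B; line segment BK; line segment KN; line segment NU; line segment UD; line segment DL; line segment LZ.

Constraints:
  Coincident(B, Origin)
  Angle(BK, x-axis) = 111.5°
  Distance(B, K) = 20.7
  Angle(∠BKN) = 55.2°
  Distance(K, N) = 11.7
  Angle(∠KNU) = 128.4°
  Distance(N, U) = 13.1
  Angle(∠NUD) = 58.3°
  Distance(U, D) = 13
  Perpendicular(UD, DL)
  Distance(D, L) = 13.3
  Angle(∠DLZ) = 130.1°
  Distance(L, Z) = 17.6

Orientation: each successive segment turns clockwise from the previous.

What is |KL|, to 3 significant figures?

5.56

B is at the origin; BK runs at 111.5° with length 20.7, so K = (-7.59, 19.3). ∠BKN = 55.2° gives KN at -13.3° from the x-axis; with |KN| = 11.7, N = (3.80, 16.6). ∠KNU = 128.4° gives NU at -64.9° from the x-axis; with |NU| = 13.1, U = (9.36, 4.71). ∠NUD = 58.3° gives UD at 173° from the x-axis; with |UD| = 13.0, D = (-3.56, 6.20). UD ⟂ DL, so DL runs at 83.4°; with |DL| = 13.3, L = (-2.03, 19.4). Then |KL| = |L − K| = 5.56.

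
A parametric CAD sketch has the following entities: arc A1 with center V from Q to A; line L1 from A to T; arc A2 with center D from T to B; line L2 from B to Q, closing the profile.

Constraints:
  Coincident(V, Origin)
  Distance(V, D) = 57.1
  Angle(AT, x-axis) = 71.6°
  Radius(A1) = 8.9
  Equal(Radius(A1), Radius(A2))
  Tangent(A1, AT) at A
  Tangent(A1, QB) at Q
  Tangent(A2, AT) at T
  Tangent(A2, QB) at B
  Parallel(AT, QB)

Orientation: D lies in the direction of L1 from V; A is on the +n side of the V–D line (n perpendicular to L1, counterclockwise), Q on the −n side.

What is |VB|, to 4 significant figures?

57.79

The slot axis is L1's direction at 71.6°, so u = (cos 71.6°, sin 71.6°) = (0.3156, 0.9489) and n = (−sin 71.6°, cos 71.6°) = (-0.9489, 0.3156). V is at the origin and D lies 57.1 along u from V, so D = 57.1·u = (18.02, 54.18). Tangency of A1 to both parallel lines with radius 8.9 puts A and Q at V ± 8.9·n: A = (-8.445, 2.809), Q = (8.445, -2.809). Equal radii place T and B the same way about D: T = D + 8.9·n = (9.579, 56.99), B = D − 8.9·n = (26.47, 51.37). Then |VB| = |B − V| = 57.79.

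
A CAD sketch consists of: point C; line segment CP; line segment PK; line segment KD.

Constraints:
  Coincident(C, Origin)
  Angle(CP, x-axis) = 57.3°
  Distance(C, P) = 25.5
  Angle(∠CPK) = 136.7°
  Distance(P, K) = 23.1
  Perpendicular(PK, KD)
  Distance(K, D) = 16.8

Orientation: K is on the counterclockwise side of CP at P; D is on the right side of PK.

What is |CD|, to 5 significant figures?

53.955

C is at the origin; CP runs at 57.3° with length 25.5, so P = 25.5·(cos 57.3°, sin 57.3°) = (13.776, 21.459). ∠CPK = 136.7°, so PK runs at 57.3° + (180° − 136.7°) = 100.60° from the x-axis; with |PK| = 23.1, K = P + 23.1·(cos 100.60°, sin 100.60°) = (9.5269, 44.164). PK is perpendicular to KD; with |KD| = 16.8 on the right of PK, D = K + 16.8·(0.98294, 0.18395) = (26.040, 47.255). Then |CD| = |D − C| = 53.955.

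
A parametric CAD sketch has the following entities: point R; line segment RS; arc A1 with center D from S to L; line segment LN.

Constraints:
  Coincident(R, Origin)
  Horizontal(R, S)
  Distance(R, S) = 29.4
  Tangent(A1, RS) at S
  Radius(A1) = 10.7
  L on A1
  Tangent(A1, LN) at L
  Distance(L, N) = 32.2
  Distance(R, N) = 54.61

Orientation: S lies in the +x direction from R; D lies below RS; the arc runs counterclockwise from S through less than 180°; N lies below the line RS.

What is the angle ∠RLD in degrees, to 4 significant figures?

120.9°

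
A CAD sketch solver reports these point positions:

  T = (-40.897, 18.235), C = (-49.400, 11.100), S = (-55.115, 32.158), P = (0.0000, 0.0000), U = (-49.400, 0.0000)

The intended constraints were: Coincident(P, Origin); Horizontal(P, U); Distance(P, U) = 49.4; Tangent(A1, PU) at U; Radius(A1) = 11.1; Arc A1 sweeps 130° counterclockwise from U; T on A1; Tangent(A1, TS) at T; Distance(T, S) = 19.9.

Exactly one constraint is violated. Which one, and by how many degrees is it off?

Tangent(A1, TS) at T — off by 5.60°.

P = (0.00, 0.00) ✓; P.y = 0.00, U.y = 0.00 ✓; |PU| = 49.40 ✓; ∠(CU, UP) = 90.00° ✓; |CU| = 11.10 ✓; bearing(C→T) − bearing(C→U) = 130.0° ✓; |CT| = 11.10 ✓; ∠(CT, TS) = 84.40° ✗; |TS| = 19.90 ✓.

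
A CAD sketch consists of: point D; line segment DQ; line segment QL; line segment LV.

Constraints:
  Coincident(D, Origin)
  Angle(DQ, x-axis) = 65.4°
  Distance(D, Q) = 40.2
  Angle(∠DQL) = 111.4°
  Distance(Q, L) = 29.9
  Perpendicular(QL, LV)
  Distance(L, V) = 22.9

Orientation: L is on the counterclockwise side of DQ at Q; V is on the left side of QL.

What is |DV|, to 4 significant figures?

46.88

D is at the origin; DQ runs at 65.4° with length 40.2, so Q = 40.2·(cos 65.4°, sin 65.4°) = (16.73, 36.55). ∠DQL = 111.4°, so QL runs at 65.4° + (180° − 111.4°) = 134.0° from the x-axis; with |QL| = 29.9, L = Q + 29.9·(cos 134.0°, sin 134.0°) = (-4.036, 58.06). The perpendicularity gives LV at right angles to QL; with |LV| = 22.9 on the left of QL, V = L + 22.9·(-0.7193, -0.6947) = (-20.51, 42.15). Then |DV| = |V − D| = 46.88.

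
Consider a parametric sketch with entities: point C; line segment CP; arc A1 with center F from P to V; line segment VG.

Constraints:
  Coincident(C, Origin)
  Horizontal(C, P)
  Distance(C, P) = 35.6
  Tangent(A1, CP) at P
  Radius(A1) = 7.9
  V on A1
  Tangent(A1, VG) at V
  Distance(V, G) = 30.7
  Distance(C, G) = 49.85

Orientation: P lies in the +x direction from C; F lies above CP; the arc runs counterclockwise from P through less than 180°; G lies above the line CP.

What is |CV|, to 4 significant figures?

44.25

C is at the origin; C and P share the same y with |CP| = 35.6 and P on the +x side, so P = (35.60, 0.000). A1 meets CP tangentially, so FP is at right angles to CP, so F = P + (0, 7.9) = (35.60, 7.900). Since FV ⟂ VG (tangency), |FG| = √(7.9² + 30.7²) = 31.70 regardless of where V sits on A1. So G lies on both circle(C, 49.85) and circle(F, 31.70); the above-CP intersection is G = (30.76, 39.23). V is the foot of the tangent from G: V = (42.86, 11.01).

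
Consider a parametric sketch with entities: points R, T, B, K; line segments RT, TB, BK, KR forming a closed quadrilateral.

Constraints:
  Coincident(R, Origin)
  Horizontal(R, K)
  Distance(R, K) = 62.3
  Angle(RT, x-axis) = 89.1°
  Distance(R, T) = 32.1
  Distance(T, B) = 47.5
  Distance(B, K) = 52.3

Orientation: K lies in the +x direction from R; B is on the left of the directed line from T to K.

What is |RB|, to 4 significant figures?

66.59

R is at the origin; RK is horizontal with |RK| = 62.3 and K in +x, so K = (62.3, 0). RT runs at 89.1° with |RT| = 32.1, so T = (0.5042, 32.10). B is determined by |TB| = 47.5 and |BK| = 52.3 together: it lies at the intersection of circle(T, 47.5) and circle(K, 52.3). With |TK| = 69.63, the foot of the radical line on TK is 31.38 from T and the perpendicular offset is √(47.5² − 31.38²) = 35.66. Taking the left-of-TK solution: B = (44.79, 49.28).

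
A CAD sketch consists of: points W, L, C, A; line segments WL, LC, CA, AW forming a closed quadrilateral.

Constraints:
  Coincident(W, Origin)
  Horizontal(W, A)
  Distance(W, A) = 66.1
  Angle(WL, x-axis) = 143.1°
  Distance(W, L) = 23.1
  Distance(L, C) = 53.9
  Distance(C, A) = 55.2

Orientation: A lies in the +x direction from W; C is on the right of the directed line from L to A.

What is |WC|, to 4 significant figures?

31.56

Checks: W = (0.00, 0.00) ✓; |LC| = 53.90 ✓; |CA| = 55.20 ✓.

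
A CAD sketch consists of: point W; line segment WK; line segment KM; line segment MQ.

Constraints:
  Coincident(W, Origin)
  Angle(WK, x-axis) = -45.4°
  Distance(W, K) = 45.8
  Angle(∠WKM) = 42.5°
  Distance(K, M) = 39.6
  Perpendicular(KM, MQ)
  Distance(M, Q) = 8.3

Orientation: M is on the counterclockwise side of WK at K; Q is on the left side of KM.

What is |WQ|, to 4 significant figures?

23.38

W is at the origin; WK runs at -45.4° with length 45.8, so K = 45.8·(cos -45.4°, sin -45.4°) = (32.16, -32.61). ∠WKM = 42.5°, so KM runs at -45.4° + (180° − 42.5°) = 92.10° from the x-axis; with |KM| = 39.6, M = K + 39.6·(cos 92.10°, sin 92.10°) = (30.71, 6.963). KM ⟂ MQ; with |MQ| = 8.3 on the left of KM, Q = M + 8.3·(-0.9993, -0.03664) = (22.41, 6.658). Then |WQ| = |Q − W| = 23.38.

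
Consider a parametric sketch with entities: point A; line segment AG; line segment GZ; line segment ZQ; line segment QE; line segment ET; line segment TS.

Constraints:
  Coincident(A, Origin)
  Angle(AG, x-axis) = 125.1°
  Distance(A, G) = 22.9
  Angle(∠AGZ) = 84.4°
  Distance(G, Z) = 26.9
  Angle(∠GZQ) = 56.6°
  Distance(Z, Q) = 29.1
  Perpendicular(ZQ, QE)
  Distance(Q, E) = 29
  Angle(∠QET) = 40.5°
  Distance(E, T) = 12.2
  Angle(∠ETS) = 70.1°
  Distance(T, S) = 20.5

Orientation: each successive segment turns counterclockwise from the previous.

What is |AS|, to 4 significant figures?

8.954

A is at the origin; AG runs at 125.1° with length 22.9, so G = (-13.17, 18.74). ∠AGZ = 84.4° gives GZ at -139.3° from the x-axis; with |GZ| = 26.9, Z = (-33.56, 1.194). ∠GZQ = 56.6° gives ZQ at -15.90° from the x-axis; with |ZQ| = 29.1, Q = (-5.575, -6.778). ZQ ⟂ QE, so QE runs at 74.10°; with |QE| = 29.0, E = (2.370, 21.11). ∠QET = 40.5° gives ET at -146.4° from the x-axis; with |ET| = 12.2, T = (-7.792, 14.36). ∠ETS = 70.1° gives TS at -36.50° from the x-axis; with |TS| = 20.5, S = (8.687, 2.167). Then |AS| = |S − A| = 8.954.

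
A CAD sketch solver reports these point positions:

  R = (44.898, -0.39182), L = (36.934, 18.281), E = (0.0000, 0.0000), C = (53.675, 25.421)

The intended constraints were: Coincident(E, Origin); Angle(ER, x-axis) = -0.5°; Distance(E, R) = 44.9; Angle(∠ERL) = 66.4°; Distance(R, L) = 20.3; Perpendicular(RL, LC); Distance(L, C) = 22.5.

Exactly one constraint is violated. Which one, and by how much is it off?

Distance(L, C) = 22.5 — off by 4.30.

E = (0.00, 0.00) ✓; ER at -0.5000° ✓; |ER| = 44.90 ✓; ∠ERL = 66.40° ✓; |RL| = 20.30 ✓; ∠(RL, LC) = 90.00° ✓; |LC| = 18.20 ✗.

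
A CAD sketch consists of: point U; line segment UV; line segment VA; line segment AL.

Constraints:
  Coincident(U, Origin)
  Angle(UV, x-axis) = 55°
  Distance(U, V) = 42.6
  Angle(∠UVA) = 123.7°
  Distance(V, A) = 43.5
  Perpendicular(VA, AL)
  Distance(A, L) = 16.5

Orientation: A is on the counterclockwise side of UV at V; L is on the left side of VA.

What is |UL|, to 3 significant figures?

69.8

U is at the origin; UV runs at 55.0° with length 42.6, so V = 42.6·(cos 55.0°, sin 55.0°) = (24.4, 34.9). ∠UVA = 123.7°, so VA runs at 55.0° + (180° − 123.7°) = 111° from the x-axis; with |VA| = 43.5, A = V + 43.5·(cos 111°, sin 111°) = (8.63, 75.4). VA ⟂ AL; with |AL| = 16.5 on the left of VA, L = A + 16.5·(-0.932, -0.363) = (-6.74, 69.4). Then |UL| = |L − U| = 69.8.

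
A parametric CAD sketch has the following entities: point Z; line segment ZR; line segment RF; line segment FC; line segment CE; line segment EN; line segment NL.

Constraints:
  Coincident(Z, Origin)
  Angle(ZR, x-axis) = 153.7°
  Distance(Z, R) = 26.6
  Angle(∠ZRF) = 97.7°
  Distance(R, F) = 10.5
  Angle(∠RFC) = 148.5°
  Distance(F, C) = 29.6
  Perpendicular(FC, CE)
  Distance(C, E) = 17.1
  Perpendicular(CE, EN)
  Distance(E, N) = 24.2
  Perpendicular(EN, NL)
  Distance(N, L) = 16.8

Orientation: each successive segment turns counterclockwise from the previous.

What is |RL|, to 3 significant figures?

15.3

The perpendicularity gives EN at right angles to CE, so EN runs at 87.5°; with |EN| = 24.2, N = (-12.9, -3.06). EN is perpendicular to NL, so NL runs at 178°; with |NL| = 16.8, L = (-29.7, -2.33). Then |RL| = |L − R| = 15.3.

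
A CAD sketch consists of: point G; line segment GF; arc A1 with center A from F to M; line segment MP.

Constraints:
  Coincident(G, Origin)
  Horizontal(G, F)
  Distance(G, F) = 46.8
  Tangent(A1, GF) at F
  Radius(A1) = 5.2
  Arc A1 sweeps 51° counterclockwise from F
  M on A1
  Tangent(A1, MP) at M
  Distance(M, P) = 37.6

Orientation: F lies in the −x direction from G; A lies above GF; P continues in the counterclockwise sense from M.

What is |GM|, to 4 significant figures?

42.80

G is at the origin; G and F share the same y with |GF| = 46.8 and F on the −x side, so F = (-46.80, 0.000). The tangent condition forces AF to be normal to GF, so A = F + (0, 5.2) = (-46.80, 5.200). On A1, F sits at bearing -90° from A; a 51° counterclockwise sweep puts M at bearing -39°, so M = A + 5.2·(cos -39°, sin -39°) = (-42.76, 1.928). Then |GM| = |M − G| = 42.80.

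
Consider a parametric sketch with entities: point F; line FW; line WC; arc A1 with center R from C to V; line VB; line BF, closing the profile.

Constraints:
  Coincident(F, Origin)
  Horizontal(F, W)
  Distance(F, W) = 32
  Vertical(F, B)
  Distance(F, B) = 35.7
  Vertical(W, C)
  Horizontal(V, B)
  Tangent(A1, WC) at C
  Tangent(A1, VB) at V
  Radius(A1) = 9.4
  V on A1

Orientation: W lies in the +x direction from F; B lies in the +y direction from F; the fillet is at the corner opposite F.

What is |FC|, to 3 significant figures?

41.4

F is at the origin; FW is horizontal with |FW| = 32.0 and W on the +x side, so W = (32.0, 0.00). FB is vertical with |FB| = 35.7 and B on the +y side, so B = (0.00, 35.7). The virtual corner opposite F is at (32.0, 35.7). A1 meets WC tangentially, so RC is at right angles to WC and A1 meets VB tangentially, so RV is at right angles to VB, with radius 9.4, so the center R sits 9.4 in from both sides at R = (22.6, 26.3). That places the tangent points at C = (32.0, 26.3) on WC and V = (22.6, 35.7) on VB. Then |FC| = |C − F| = 41.4.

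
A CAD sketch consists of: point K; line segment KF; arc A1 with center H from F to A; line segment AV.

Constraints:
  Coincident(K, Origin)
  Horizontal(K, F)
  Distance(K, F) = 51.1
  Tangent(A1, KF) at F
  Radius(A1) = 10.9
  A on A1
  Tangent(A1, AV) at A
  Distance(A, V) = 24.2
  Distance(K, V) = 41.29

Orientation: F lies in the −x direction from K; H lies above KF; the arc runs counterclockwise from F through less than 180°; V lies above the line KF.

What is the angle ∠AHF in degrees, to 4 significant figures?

63.63°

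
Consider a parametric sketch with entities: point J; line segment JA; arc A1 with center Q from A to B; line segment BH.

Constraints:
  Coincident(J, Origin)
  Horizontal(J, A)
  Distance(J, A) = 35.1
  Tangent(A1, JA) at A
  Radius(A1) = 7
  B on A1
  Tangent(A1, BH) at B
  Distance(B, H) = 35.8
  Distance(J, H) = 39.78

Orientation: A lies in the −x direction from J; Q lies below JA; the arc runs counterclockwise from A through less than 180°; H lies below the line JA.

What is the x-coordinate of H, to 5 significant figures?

-14.443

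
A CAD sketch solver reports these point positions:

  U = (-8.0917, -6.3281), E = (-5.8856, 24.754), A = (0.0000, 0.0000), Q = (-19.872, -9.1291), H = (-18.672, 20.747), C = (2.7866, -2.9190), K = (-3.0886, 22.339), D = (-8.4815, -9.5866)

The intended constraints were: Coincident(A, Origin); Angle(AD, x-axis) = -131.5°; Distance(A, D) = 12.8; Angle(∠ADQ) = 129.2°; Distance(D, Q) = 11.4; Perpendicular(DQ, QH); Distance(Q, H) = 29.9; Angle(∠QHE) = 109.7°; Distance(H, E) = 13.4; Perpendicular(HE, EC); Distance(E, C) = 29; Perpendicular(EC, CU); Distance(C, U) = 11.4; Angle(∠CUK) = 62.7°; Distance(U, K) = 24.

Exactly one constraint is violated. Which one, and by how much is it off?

Distance(U, K) = 24 — off by 5.10.

A = (0.00, 0.00) ✓; AD at -131.5° ✓; |AD| = 12.80 ✓; ∠ADQ = 129.2° ✓; |DQ| = 11.40 ✓; ∠(DQ, QH) = 90.00° ✓; |QH| = 29.90 ✓; ∠QHE = 109.7° ✓; |HE| = 13.40 ✓; ∠(HE, EC) = 90.00° ✓; |EC| = 29.00 ✓; ∠(EC, CU) = 90.00° ✓; |CU| = 11.40 ✓; ∠CUK = 62.70° ✓; |UK| = 29.10 ✗.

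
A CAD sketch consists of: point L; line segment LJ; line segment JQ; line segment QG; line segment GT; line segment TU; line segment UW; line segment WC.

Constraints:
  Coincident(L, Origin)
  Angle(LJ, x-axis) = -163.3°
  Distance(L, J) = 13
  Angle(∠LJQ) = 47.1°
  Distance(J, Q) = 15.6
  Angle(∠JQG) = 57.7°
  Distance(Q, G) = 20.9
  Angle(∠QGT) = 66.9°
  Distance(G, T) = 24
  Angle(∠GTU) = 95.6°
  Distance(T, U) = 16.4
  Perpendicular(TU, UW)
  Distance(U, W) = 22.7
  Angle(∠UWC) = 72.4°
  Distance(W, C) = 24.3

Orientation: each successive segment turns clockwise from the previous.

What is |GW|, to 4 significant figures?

18.78

∠GTU = 95.6° gives TU at 104.0° from the x-axis; with |TU| = 16.4, U = (-22.35, 4.848). TU is perpendicular to UW, so UW runs at 14.00°; with |UW| = 22.7, W = (-0.3283, 10.34). Then |GW| = |W − G| = 18.78.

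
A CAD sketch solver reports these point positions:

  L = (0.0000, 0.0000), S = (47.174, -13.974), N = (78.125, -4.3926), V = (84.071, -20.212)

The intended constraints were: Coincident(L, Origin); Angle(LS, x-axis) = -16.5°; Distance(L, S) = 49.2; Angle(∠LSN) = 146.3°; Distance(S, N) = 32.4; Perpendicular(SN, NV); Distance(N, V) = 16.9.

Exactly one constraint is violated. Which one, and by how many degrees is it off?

Perpendicular(SN, NV) — off by 3.40°.

L = (0.00, 0.00) ✓; LS at -16.50° ✓; |LS| = 49.20 ✓; ∠LSN = 146.3° ✓; |SN| = 32.40 ✓; ∠(SN, NV) = 86.60° ✗; |NV| = 16.90 ✓.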